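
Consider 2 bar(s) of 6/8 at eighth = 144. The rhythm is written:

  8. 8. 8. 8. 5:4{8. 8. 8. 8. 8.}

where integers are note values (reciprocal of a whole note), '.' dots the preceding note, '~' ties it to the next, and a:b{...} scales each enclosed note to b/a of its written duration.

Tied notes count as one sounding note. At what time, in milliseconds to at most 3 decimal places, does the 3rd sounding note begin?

1. 0.0ms @ 0 + 625.0ms (3/2)
2. 625.0ms @ 3/2 + 625.0ms (3/2)
3. 1250.0ms @ 3 + 625.0ms (3/2)
4. 1875.0ms @ 9/2 + 625.0ms (3/2)
5. 2500.0ms @ 6 + 500.0ms (6/5)
6. 3000.0ms @ 36/5 + 500.0ms (6/5)
7. 3500.0ms @ 42/5 + 500.0ms (6/5)
8. 4000.0ms @ 48/5 + 500.0ms (6/5)
9. 4500.0ms @ 54/5 + 500.0ms (6/5)

note 3 onset = 3b = 1250.0ms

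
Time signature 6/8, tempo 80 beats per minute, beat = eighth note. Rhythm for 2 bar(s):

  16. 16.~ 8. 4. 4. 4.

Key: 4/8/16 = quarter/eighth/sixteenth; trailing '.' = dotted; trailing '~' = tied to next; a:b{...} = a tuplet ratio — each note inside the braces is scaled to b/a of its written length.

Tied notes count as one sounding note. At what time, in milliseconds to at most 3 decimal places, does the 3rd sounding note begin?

note 3 onset = 3b = 2250.0ms

1. 0.0ms @ 0 + 562.5ms (3/4)
2. 562.5ms @ 3/4 + 1687.5ms (9/4)
3. 2250.0ms @ 3 + 2250.0ms (3)
4. 4500.0ms @ 6 + 2250.0ms (3)
5. 6750.0ms @ 9 + 2250.0ms (3)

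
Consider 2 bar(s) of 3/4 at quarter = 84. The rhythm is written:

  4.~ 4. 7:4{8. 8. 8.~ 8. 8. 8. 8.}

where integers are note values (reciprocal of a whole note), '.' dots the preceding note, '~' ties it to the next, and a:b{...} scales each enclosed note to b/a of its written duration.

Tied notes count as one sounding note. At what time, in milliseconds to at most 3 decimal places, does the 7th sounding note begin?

1. 0.0ms @ 0 + 2142.857ms (3)
2. 2142.857ms @ 3 + 306.122ms (3/7)
3. 2448.98ms @ 24/7 + 306.122ms (3/7)
4. 2755.102ms @ 27/7 + 612.245ms (6/7)
5. 3367.347ms @ 33/7 + 306.122ms (3/7)
6. 3673.469ms @ 36/7 + 306.122ms (3/7)
7. 3979.592ms @ 39/7 + 306.122ms (3/7)

note 7 onset = 39/7b = 3979.592ms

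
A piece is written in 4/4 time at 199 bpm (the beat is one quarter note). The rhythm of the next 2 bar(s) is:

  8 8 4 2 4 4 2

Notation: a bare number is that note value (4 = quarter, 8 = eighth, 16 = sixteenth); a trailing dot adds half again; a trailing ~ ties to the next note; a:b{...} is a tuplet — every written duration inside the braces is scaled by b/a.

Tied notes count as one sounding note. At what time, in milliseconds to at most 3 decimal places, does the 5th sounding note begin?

note 5 onset = 4b = 1206.03ms

1. 0.0ms @ 0 + 150.754ms (1/2)
2. 150.754ms @ 1/2 + 150.754ms (1/2)
3. 301.508ms @ 1 + 301.508ms (1)
4. 603.015ms @ 2 + 603.015ms (2)
5. 1206.03ms @ 4 + 301.508ms (1)
6. 1507.538ms @ 5 + 301.508ms (1)
7. 1809.045ms @ 6 + 603.015ms (2)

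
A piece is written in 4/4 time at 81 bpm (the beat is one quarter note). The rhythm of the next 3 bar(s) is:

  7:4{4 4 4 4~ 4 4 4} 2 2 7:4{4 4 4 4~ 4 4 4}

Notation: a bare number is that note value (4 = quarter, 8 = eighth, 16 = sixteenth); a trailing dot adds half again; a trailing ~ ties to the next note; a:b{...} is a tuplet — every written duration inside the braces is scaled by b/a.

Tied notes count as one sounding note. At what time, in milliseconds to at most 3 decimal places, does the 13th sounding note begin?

1. 0.0ms @ 0 + 423.28ms (4/7)
2. 423.28ms @ 4/7 + 423.28ms (4/7)
3. 846.561ms @ 8/7 + 423.28ms (4/7)
4. 1269.841ms @ 12/7 + 846.561ms (8/7)
5. 2116.402ms @ 20/7 + 423.28ms (4/7)
6. 2539.683ms @ 24/7 + 423.28ms (4/7)
7. 2962.963ms @ 4 + 1481.481ms (2)
8. 4444.444ms @ 6 + 1481.481ms (2)
9. 5925.926ms @ 8 + 423.28ms (4/7)
10. 6349.206ms @ 60/7 + 423.28ms (4/7)
11. 6772.487ms @ 64/7 + 423.28ms (4/7)
12. 7195.767ms @ 68/7 + 846.561ms (8/7)
13. 8042.328ms @ 76/7 + 423.28ms (4/7)
14. 8465.608ms @ 80/7 + 423.28ms (4/7)

note 13 onset = 76/7b = 8042.328ms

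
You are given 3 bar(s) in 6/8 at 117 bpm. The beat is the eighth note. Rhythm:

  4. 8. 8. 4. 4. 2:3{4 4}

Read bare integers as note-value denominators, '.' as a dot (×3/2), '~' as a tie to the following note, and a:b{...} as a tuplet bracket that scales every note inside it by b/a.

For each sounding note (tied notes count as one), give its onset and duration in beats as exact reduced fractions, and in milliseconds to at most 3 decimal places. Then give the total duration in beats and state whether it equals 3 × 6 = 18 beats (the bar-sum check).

1) 0.0ms=0b +1538.462ms=3b
2) 1538.462ms=3b +769.231ms=3/2b
3) 2307.692ms=9/2b +769.231ms=3/2b
4) 3076.923ms=6b +1538.462ms=3b
5) 4615.385ms=9b +1538.462ms=3b
6) 6153.846ms=12b +1538.462ms=3b
7) 7692.308ms=15b +1538.462ms=3b
Σ=18b of 18 (117bpm 6/8) — PASS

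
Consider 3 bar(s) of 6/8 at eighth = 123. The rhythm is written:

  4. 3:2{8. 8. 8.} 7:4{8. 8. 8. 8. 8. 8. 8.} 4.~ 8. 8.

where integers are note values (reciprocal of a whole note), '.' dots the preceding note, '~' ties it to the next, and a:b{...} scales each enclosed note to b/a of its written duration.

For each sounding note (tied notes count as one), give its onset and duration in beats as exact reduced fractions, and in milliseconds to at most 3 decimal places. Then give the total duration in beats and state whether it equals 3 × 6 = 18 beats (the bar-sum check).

1) 0.0ms=0b +1463.415ms=3b
2) 1463.415ms=3b +487.805ms=1b
3) 1951.22ms=4b +487.805ms=1b
4) 2439.024ms=5b +487.805ms=1b
5) 2926.829ms=6b +418.118ms=6/7b
6) 3344.948ms=48/7b +418.118ms=6/7b
7) 3763.066ms=54/7b +418.118ms=6/7b
8) 4181.185ms=60/7b +418.118ms=6/7b
9) 4599.303ms=66/7b +418.118ms=6/7b
10) 5017.422ms=72/7b +418.118ms=6/7b
11) 5435.54ms=78/7b +418.118ms=6/7b
12) 5853.659ms=12b +2195.122ms=9/2b
13) 8048.78ms=33/2b +731.707ms=3/2b
Σ=18b of 18 (123bpm 6/8) — PASS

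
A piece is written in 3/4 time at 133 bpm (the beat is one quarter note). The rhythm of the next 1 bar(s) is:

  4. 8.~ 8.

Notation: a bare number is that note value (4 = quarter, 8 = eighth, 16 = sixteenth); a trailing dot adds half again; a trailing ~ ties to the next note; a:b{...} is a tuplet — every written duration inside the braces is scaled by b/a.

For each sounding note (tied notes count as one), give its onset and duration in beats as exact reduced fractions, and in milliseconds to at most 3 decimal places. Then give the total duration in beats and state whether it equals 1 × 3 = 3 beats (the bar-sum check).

1) 0.0ms=0b +676.692ms=3/2b
2) 676.692ms=3/2b +676.692ms=3/2b
Σ=3b of 3 (133bpm 3/4) — PASS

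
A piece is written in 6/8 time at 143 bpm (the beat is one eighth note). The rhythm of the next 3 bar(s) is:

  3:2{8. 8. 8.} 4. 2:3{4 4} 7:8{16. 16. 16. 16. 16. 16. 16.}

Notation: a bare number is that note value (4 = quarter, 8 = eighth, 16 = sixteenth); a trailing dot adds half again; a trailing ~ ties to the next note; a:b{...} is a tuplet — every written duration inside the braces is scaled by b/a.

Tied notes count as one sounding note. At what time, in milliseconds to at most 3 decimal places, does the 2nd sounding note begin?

1. 0.0ms @ 0 + 419.58ms (1)
2. 419.58ms @ 1 + 419.58ms (1)
3. 839.161ms @ 2 + 419.58ms (1)
4. 1258.741ms @ 3 + 1258.741ms (3)
5. 2517.483ms @ 6 + 1258.741ms (3)
6. 3776.224ms @ 9 + 1258.741ms (3)
7. 5034.965ms @ 12 + 359.64ms (6/7)
8. 5394.605ms @ 90/7 + 359.64ms (6/7)
9. 5754.246ms @ 96/7 + 359.64ms (6/7)
10. 6113.886ms @ 102/7 + 359.64ms (6/7)
11. 6473.526ms @ 108/7 + 359.64ms (6/7)
12. 6833.167ms @ 114/7 + 359.64ms (6/7)
13. 7192.807ms @ 120/7 + 359.64ms (6/7)

note 2 onset = 1b = 419.58ms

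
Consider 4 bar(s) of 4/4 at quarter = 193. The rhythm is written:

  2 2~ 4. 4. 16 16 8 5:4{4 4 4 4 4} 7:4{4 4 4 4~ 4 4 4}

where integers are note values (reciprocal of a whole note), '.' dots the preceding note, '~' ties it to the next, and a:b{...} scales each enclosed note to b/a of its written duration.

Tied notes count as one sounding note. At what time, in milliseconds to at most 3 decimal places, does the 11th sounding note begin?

note 11 onset = 56/5b = 3481.865ms

1. 0.0ms @ 0 + 621.762ms (2)
2. 621.762ms @ 2 + 1088.083ms (7/2)
3. 1709.845ms @ 11/2 + 466.321ms (3/2)
4. 2176.166ms @ 7 + 77.72ms (1/4)
5. 2253.886ms @ 29/4 + 77.72ms (1/4)
6. 2331.606ms @ 15/2 + 155.44ms (1/2)
7. 2487.047ms @ 8 + 248.705ms (4/5)
8. 2735.751ms @ 44/5 + 248.705ms (4/5)
9. 2984.456ms @ 48/5 + 248.705ms (4/5)
10. 3233.161ms @ 52/5 + 248.705ms (4/5)
11. 3481.865ms @ 56/5 + 248.705ms (4/5)
12. 3730.57ms @ 12 + 177.646ms (4/7)
13. 3908.216ms @ 88/7 + 177.646ms (4/7)
14. 4085.862ms @ 92/7 + 177.646ms (4/7)
15. 4263.509ms @ 96/7 + 355.292ms (8/7)
16. 4618.801ms @ 104/7 + 177.646ms (4/7)
17. 4796.447ms @ 108/7 + 177.646ms (4/7)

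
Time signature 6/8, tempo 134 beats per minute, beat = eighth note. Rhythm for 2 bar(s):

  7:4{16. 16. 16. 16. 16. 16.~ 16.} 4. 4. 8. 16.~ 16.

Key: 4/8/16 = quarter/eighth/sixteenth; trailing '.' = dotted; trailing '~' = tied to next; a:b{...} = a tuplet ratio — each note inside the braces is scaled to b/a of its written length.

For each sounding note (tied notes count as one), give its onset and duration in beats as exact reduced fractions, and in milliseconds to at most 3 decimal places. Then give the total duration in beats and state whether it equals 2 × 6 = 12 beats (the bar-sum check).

1) 0.0ms=0b +191.898ms=3/7b
2) 191.898ms=3/7b +191.898ms=3/7b
3) 383.795ms=6/7b +191.898ms=3/7b
4) 575.693ms=9/7b +191.898ms=3/7b
5) 767.591ms=12/7b +191.898ms=3/7b
6) 959.488ms=15/7b +383.795ms=6/7b
7) 1343.284ms=3b +1343.284ms=3b
8) 2686.567ms=6b +1343.284ms=3b
9) 4029.851ms=9b +671.642ms=3/2b
10) 4701.493ms=21/2b +671.642ms=3/2b
Σ=12b of 12 (134bpm 6/8) — PASS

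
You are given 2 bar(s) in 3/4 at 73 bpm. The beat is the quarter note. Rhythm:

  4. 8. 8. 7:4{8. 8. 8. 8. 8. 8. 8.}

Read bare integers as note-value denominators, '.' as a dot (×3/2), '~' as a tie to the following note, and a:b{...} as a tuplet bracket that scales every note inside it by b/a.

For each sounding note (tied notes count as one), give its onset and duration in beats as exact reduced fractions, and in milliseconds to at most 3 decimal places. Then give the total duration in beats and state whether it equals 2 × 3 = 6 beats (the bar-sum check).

1) 0.0ms=0b +1232.877ms=3/2b
2) 1232.877ms=3/2b +616.438ms=3/4b
3) 1849.315ms=9/4b +616.438ms=3/4b
4) 2465.753ms=3b +352.25ms=3/7b
5) 2818.004ms=24/7b +352.25ms=3/7b
6) 3170.254ms=27/7b +352.25ms=3/7b
7) 3522.505ms=30/7b +352.25ms=3/7b
8) 3874.755ms=33/7b +352.25ms=3/7b
9) 4227.006ms=36/7b +352.25ms=3/7b
10) 4579.256ms=39/7b +352.25ms=3/7b
Σ=6b of 6 (73bpm 3/4) — PASS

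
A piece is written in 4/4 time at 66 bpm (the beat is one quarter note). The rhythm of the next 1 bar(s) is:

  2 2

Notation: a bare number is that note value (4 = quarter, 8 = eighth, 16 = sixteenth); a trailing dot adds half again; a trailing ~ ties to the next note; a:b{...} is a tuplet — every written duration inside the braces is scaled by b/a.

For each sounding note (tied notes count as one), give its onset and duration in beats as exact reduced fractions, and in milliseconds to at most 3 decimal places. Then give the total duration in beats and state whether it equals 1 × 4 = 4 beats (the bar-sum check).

1) 0.0ms=0b +1818.182ms=2b
2) 1818.182ms=2b +1818.182ms=2b
Σ=4b of 4 (66bpm 4/4) — PASS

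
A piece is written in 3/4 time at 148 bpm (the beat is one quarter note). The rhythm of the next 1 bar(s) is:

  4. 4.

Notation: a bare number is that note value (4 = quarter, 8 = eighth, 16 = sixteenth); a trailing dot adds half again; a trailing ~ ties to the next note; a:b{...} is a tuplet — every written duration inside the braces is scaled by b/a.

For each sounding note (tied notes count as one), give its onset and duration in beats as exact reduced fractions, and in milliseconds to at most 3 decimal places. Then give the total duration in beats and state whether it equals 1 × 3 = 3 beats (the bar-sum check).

1) 0.0ms=0b +608.108ms=3/2b
2) 608.108ms=3/2b +608.108ms=3/2b
Σ=3b of 3 (148bpm 3/4) — PASS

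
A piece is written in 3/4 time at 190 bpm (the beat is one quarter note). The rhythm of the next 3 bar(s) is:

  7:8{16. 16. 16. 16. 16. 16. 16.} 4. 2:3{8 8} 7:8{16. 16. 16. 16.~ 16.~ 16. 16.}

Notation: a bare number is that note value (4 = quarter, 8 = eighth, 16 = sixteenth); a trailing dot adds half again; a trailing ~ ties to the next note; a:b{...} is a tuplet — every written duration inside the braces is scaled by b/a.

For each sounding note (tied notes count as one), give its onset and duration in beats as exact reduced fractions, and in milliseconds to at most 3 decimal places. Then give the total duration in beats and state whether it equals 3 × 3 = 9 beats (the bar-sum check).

1) 0.0ms=0b +135.338ms=3/7b
2) 135.338ms=3/7b +135.338ms=3/7b
3) 270.677ms=6/7b +135.338ms=3/7b
4) 406.015ms=9/7b +135.338ms=3/7b
5) 541.353ms=12/7b +135.338ms=3/7b
6) 676.692ms=15/7b +135.338ms=3/7b
7) 812.03ms=18/7b +135.338ms=3/7b
8) 947.368ms=3b +473.684ms=3/2b
9) 1421.053ms=9/2b +236.842ms=3/4b
10) 1657.895ms=21/4b +236.842ms=3/4b
11) 1894.737ms=6b +135.338ms=3/7b
12) 2030.075ms=45/7b +135.338ms=3/7b
13) 2165.414ms=48/7b +135.338ms=3/7b
14) 2300.752ms=51/7b +406.015ms=9/7b
15) 2706.767ms=60/7b +135.338ms=3/7b
Σ=9b of 9 (190bpm 3/4) — PASS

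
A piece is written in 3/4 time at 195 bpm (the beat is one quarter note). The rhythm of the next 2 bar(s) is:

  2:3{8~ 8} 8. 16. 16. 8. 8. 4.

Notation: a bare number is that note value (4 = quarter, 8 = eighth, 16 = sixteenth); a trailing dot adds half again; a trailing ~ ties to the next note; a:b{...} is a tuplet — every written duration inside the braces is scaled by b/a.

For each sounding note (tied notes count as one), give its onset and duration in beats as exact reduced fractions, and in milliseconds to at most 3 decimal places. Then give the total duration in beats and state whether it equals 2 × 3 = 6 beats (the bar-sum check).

1) 0.0ms=0b +461.538ms=3/2b
2) 461.538ms=3/2b +230.769ms=3/4b
3) 692.308ms=9/4b +115.385ms=3/8b
4) 807.692ms=21/8b +115.385ms=3/8b
5) 923.077ms=3b +230.769ms=3/4b
6) 1153.846ms=15/4b +230.769ms=3/4b
7) 1384.615ms=9/2b +461.538ms=3/2b
Σ=6b of 6 (195bpm 3/4) — PASS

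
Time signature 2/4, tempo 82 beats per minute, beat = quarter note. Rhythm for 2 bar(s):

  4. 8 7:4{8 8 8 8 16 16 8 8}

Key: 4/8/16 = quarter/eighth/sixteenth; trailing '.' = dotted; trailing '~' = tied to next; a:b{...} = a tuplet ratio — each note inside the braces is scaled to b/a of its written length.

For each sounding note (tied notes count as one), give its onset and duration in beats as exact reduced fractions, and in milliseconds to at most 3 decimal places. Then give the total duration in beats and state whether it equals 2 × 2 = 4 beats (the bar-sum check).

1) 0.0ms=0b +1097.561ms=3/2b
2) 1097.561ms=3/2b +365.854ms=1/2b
3) 1463.415ms=2b +209.059ms=2/7b
4) 1672.474ms=16/7b +209.059ms=2/7b
5) 1881.533ms=18/7b +209.059ms=2/7b
6) 2090.592ms=20/7b +209.059ms=2/7b
7) 2299.652ms=22/7b +104.53ms=1/7b
8) 2404.181ms=23/7b +104.53ms=1/7b
9) 2508.711ms=24/7b +209.059ms=2/7b
10) 2717.77ms=26/7b +209.059ms=2/7b
Σ=4b of 4 (82bpm 2/4) — PASS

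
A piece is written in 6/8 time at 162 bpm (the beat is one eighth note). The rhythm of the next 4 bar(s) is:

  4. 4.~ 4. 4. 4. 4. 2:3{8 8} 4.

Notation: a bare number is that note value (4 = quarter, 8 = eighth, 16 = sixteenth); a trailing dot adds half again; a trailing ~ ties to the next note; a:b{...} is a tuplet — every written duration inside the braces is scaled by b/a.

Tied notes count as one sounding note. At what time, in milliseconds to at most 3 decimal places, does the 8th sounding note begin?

1. 0.0ms @ 0 + 1111.111ms (3)
2. 1111.111ms @ 3 + 2222.222ms (6)
3. 3333.333ms @ 9 + 1111.111ms (3)
4. 4444.444ms @ 12 + 1111.111ms (3)
5. 5555.556ms @ 15 + 1111.111ms (3)
6. 6666.667ms @ 18 + 555.556ms (3/2)
7. 7222.222ms @ 39/2 + 555.556ms (3/2)
8. 7777.778ms @ 21 + 1111.111ms (3)

note 8 onset = 21b = 7777.778ms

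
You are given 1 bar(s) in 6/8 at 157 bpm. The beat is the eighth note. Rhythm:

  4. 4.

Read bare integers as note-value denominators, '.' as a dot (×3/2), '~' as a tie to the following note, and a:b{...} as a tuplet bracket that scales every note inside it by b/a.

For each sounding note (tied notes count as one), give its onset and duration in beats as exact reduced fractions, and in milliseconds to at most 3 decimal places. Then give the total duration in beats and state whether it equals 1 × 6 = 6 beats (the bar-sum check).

1) 0.0ms=0b +1146.497ms=3b
2) 1146.497ms=3b +1146.497ms=3b
Σ=6b of 6 (157bpm 6/8) — PASS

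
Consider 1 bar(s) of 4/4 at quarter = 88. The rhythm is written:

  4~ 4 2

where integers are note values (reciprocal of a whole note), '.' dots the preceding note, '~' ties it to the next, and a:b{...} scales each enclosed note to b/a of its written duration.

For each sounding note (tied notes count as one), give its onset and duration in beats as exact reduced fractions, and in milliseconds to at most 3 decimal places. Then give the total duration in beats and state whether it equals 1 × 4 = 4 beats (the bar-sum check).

1) 0.0ms=0b +1363.636ms=2b
2) 1363.636ms=2b +1363.636ms=2b
Σ=4b of 4 (88bpm 4/4) — PASS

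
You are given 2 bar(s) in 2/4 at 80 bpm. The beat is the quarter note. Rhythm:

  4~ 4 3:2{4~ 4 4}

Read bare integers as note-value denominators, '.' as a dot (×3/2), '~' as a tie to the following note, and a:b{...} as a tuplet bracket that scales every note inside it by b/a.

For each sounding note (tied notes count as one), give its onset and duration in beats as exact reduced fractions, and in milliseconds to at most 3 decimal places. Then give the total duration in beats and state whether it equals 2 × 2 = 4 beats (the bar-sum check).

1) 0.0ms=0b +1500.0ms=2b
2) 1500.0ms=2b +1000.0ms=4/3b
3) 2500.0ms=10/3b +500.0ms=2/3b
Σ=4b of 4 (80bpm 2/4) — PASS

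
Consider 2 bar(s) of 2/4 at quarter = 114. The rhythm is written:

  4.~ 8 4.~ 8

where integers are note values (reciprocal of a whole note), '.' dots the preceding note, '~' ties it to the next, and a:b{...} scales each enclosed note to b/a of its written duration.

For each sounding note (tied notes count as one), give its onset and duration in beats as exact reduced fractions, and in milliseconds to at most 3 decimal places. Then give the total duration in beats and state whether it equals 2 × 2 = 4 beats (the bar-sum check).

1) 0.0ms=0b +1052.632ms=2b
2) 1052.632ms=2b +1052.632ms=2b
Σ=4b of 4 (114bpm 2/4) — PASS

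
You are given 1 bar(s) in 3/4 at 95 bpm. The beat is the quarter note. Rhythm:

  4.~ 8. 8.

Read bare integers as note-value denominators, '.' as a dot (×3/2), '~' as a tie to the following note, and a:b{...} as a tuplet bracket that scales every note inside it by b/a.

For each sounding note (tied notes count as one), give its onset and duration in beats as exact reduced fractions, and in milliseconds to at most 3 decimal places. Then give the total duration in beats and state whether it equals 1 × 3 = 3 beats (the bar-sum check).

1) 0.0ms=0b +1421.053ms=9/4b
2) 1421.053ms=9/4b +473.684ms=3/4b
Σ=3b of 3 (95bpm 3/4) — PASS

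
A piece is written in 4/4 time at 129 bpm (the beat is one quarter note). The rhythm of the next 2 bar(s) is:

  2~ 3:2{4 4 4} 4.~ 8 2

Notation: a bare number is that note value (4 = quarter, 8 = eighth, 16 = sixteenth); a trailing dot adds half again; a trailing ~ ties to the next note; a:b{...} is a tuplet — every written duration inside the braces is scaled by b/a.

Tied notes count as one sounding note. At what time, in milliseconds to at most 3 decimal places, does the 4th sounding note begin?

1. 0.0ms @ 0 + 1240.31ms (8/3)
2. 1240.31ms @ 8/3 + 310.078ms (2/3)
3. 1550.388ms @ 10/3 + 310.078ms (2/3)
4. 1860.465ms @ 4 + 930.233ms (2)
5. 2790.698ms @ 6 + 930.233ms (2)

note 4 onset = 4b = 1860.465ms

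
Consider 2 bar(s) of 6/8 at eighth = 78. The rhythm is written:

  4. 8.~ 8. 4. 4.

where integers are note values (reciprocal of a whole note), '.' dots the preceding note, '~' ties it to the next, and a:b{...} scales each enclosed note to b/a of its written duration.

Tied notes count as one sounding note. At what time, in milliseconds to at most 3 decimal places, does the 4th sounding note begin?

note 4 onset = 9b = 6923.077ms

1. 0.0ms @ 0 + 2307.692ms (3)
2. 2307.692ms @ 3 + 2307.692ms (3)
3. 4615.385ms @ 6 + 2307.692ms (3)
4. 6923.077ms @ 9 + 2307.692ms (3)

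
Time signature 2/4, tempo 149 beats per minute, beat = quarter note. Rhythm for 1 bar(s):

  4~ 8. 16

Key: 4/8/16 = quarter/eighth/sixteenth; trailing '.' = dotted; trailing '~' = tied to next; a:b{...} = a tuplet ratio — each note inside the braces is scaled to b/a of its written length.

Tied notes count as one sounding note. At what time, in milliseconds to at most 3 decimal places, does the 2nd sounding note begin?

1. 0.0ms @ 0 + 704.698ms (7/4)
2. 704.698ms @ 7/4 + 100.671ms (1/4)

note 2 onset = 7/4b = 704.698ms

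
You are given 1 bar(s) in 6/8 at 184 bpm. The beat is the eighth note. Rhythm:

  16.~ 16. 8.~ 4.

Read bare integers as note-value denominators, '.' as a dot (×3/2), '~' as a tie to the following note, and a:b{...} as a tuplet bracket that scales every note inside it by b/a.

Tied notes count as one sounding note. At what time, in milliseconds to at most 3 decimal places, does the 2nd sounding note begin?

note 2 onset = 3/2b = 489.13ms

1. 0.0ms @ 0 + 489.13ms (3/2)
2. 489.13ms @ 3/2 + 1467.391ms (9/2)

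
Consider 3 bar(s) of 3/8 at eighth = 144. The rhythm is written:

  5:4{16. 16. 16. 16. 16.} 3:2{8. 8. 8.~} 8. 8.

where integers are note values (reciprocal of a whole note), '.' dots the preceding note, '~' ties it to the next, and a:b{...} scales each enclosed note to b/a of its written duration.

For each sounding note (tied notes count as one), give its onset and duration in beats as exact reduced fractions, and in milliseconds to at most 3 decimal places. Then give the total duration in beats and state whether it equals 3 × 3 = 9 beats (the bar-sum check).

1) 0.0ms=0b +250.0ms=3/5b
2) 250.0ms=3/5b +250.0ms=3/5b
3) 500.0ms=6/5b +250.0ms=3/5b
4) 750.0ms=9/5b +250.0ms=3/5b
5) 1000.0ms=12/5b +250.0ms=3/5b
6) 1250.0ms=3b +416.667ms=1b
7) 1666.667ms=4b +416.667ms=1b
8) 2083.333ms=5b +1041.667ms=5/2b
9) 3125.0ms=15/2b +625.0ms=3/2b
Σ=9b of 9 (144bpm 3/8) — PASS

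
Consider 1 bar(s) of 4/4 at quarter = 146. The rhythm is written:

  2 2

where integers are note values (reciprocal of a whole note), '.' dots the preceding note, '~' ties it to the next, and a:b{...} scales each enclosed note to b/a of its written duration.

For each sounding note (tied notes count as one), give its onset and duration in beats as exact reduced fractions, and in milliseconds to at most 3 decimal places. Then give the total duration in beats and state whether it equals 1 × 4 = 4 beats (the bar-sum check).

1) 0.0ms=0b +821.918ms=2b
2) 821.918ms=2b +821.918ms=2b
Σ=4b of 4 (146bpm 4/4) — PASS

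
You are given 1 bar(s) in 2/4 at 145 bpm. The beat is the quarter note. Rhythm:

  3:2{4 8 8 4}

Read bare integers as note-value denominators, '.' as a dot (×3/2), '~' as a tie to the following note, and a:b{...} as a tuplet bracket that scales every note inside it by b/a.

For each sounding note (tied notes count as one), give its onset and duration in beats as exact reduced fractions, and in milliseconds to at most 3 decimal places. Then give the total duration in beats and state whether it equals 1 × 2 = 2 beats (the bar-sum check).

1) 0.0ms=0b +275.862ms=2/3b
2) 275.862ms=2/3b +137.931ms=1/3b
3) 413.793ms=1b +137.931ms=1/3b
4) 551.724ms=4/3b +275.862ms=2/3b
Σ=2b of 2 (145bpm 2/4) — PASS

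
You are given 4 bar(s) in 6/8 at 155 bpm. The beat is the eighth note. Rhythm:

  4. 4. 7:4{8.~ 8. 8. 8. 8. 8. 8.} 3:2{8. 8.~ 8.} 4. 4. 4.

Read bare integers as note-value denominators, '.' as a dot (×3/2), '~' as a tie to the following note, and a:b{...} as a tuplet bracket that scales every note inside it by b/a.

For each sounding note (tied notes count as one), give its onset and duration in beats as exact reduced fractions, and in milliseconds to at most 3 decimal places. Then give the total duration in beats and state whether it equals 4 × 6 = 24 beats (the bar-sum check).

1) 0.0ms=0b +1161.29ms=3b
2) 1161.29ms=3b +1161.29ms=3b
3) 2322.581ms=6b +663.594ms=12/7b
4) 2986.175ms=54/7b +331.797ms=6/7b
5) 3317.972ms=60/7b +331.797ms=6/7b
6) 3649.77ms=66/7b +331.797ms=6/7b
7) 3981.567ms=72/7b +331.797ms=6/7b
8) 4313.364ms=78/7b +331.797ms=6/7b
9) 4645.161ms=12b +387.097ms=1b
10) 5032.258ms=13b +774.194ms=2b
11) 5806.452ms=15b +1161.29ms=3b
12) 6967.742ms=18b +1161.29ms=3b
13) 8129.032ms=21b +1161.29ms=3b
Σ=24b of 24 (155bpm 6/8) — PASS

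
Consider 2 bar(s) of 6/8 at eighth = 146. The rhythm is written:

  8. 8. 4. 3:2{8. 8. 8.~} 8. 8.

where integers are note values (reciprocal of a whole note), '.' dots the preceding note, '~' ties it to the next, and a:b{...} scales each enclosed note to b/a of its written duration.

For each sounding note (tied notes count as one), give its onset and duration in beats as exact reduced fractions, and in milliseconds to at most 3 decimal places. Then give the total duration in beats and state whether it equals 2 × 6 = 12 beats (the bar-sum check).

1) 0.0ms=0b +616.438ms=3/2b
2) 616.438ms=3/2b +616.438ms=3/2b
3) 1232.877ms=3b +1232.877ms=3b
4) 2465.753ms=6b +410.959ms=1b
5) 2876.712ms=7b +410.959ms=1b
6) 3287.671ms=8b +1027.397ms=5/2b
7) 4315.068ms=21/2b +616.438ms=3/2b
Σ=12b of 12 (146bpm 6/8) — PASS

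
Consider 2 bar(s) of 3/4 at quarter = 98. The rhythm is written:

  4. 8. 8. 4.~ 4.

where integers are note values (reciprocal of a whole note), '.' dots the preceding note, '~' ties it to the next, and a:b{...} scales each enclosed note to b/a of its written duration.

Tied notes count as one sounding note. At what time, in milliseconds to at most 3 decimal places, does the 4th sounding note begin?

note 4 onset = 3b = 1836.735ms

1. 0.0ms @ 0 + 918.367ms (3/2)
2. 918.367ms @ 3/2 + 459.184ms (3/4)
3. 1377.551ms @ 9/4 + 459.184ms (3/4)
4. 1836.735ms @ 3 + 1836.735ms (3)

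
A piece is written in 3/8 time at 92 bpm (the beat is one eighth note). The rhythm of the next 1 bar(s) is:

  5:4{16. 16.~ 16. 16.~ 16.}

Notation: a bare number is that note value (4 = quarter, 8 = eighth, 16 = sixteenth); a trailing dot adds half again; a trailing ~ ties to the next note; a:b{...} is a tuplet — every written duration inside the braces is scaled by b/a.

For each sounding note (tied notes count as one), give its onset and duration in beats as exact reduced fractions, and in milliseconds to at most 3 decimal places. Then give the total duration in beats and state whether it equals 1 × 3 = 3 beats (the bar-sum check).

1) 0.0ms=0b +391.304ms=3/5b
2) 391.304ms=3/5b +782.609ms=6/5b
3) 1173.913ms=9/5b +782.609ms=6/5b
Σ=3b of 3 (92bpm 3/8) — PASS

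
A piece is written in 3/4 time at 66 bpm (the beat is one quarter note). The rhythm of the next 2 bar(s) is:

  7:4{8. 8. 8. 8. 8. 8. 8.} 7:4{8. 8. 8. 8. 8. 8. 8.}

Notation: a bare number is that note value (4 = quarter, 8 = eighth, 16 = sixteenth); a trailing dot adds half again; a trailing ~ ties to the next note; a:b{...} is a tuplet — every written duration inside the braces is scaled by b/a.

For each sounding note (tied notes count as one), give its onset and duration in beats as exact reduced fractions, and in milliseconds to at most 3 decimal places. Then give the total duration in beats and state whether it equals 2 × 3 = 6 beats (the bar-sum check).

1) 0.0ms=0b +389.61ms=3/7b
2) 389.61ms=3/7b +389.61ms=3/7b
3) 779.221ms=6/7b +389.61ms=3/7b
4) 1168.831ms=9/7b +389.61ms=3/7b
5) 1558.442ms=12/7b +389.61ms=3/7b
6) 1948.052ms=15/7b +389.61ms=3/7b
7) 2337.662ms=18/7b +389.61ms=3/7b
8) 2727.273ms=3b +389.61ms=3/7b
9) 3116.883ms=24/7b +389.61ms=3/7b
10) 3506.494ms=27/7b +389.61ms=3/7b
11) 3896.104ms=30/7b +389.61ms=3/7b
12) 4285.714ms=33/7b +389.61ms=3/7b
13) 4675.325ms=36/7b +389.61ms=3/7b
14) 5064.935ms=39/7b +389.61ms=3/7b
Σ=6b of 6 (66bpm 3/4) — PASS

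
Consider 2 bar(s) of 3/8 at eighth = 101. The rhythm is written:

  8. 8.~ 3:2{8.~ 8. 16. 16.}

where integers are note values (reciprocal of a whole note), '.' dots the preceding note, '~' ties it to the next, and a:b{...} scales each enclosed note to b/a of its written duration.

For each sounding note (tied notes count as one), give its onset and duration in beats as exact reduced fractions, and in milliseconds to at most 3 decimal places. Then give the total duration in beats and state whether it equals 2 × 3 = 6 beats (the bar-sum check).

1) 0.0ms=0b +891.089ms=3/2b
2) 891.089ms=3/2b +2079.208ms=7/2b
3) 2970.297ms=5b +297.03ms=1/2b
4) 3267.327ms=11/2b +297.03ms=1/2b
Σ=6b of 6 (101bpm 3/8) — PASS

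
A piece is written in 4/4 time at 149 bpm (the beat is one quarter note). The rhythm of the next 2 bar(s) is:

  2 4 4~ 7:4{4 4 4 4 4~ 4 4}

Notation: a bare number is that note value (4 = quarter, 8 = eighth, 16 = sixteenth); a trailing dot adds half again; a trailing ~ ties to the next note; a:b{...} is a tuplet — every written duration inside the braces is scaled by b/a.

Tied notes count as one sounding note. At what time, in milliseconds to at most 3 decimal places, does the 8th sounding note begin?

1. 0.0ms @ 0 + 805.369ms (2)
2. 805.369ms @ 2 + 402.685ms (1)
3. 1208.054ms @ 3 + 632.79ms (11/7)
4. 1840.844ms @ 32/7 + 230.105ms (4/7)
5. 2070.949ms @ 36/7 + 230.105ms (4/7)
6. 2301.055ms @ 40/7 + 230.105ms (4/7)
7. 2531.16ms @ 44/7 + 460.211ms (8/7)
8. 2991.371ms @ 52/7 + 230.105ms (4/7)

note 8 onset = 52/7b = 2991.371ms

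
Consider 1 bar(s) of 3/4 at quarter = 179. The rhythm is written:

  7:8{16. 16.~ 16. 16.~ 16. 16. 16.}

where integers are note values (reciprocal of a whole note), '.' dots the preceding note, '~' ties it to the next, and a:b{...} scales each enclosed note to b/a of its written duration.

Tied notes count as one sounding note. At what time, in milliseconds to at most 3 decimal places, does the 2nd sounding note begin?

note 2 onset = 3/7b = 143.655ms

1. 0.0ms @ 0 + 143.655ms (3/7)
2. 143.655ms @ 3/7 + 287.31ms (6/7)
3. 430.966ms @ 9/7 + 287.31ms (6/7)
4. 718.276ms @ 15/7 + 143.655ms (3/7)
5. 861.931ms @ 18/7 + 143.655ms (3/7)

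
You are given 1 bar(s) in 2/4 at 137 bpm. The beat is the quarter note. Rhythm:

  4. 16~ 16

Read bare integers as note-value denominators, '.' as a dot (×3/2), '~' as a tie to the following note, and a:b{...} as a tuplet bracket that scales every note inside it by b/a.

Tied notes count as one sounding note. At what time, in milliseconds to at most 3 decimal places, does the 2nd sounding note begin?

1. 0.0ms @ 0 + 656.934ms (3/2)
2. 656.934ms @ 3/2 + 218.978ms (1/2)

note 2 onset = 3/2b = 656.934ms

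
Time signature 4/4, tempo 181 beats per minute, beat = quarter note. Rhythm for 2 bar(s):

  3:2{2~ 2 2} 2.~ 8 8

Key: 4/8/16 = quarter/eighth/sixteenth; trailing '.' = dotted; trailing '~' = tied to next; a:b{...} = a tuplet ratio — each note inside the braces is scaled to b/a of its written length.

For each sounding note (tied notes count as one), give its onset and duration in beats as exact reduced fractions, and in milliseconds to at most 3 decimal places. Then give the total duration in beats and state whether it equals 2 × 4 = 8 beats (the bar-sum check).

1) 0.0ms=0b +883.978ms=8/3b
2) 883.978ms=8/3b +441.989ms=4/3b
3) 1325.967ms=4b +1160.221ms=7/2b
4) 2486.188ms=15/2b +165.746ms=1/2b
Σ=8b of 8 (181bpm 4/4) — PASS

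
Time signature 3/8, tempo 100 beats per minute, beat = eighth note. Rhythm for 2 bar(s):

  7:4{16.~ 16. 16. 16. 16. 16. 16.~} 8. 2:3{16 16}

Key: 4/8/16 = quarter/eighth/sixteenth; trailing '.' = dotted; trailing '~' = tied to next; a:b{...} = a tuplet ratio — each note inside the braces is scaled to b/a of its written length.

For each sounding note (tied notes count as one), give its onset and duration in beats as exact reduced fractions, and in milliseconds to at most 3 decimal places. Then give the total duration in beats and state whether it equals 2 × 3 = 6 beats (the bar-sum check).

1) 0.0ms=0b +514.286ms=6/7b
2) 514.286ms=6/7b +257.143ms=3/7b
3) 771.429ms=9/7b +257.143ms=3/7b
4) 1028.571ms=12/7b +257.143ms=3/7b
5) 1285.714ms=15/7b +257.143ms=3/7b
6) 1542.857ms=18/7b +1157.143ms=27/14b
7) 2700.0ms=9/2b +450.0ms=3/4b
8) 3150.0ms=21/4b +450.0ms=3/4b
Σ=6b of 6 (100bpm 3/8) — PASS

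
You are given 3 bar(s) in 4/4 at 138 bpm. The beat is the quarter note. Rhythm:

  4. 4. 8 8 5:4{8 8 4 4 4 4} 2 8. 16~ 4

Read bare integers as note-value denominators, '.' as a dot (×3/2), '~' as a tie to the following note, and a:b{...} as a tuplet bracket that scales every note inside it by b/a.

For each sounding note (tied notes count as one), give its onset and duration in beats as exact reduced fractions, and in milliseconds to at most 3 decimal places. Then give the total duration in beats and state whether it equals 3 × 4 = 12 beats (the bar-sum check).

1) 0.0ms=0b +652.174ms=3/2b
2) 652.174ms=3/2b +652.174ms=3/2b
3) 1304.348ms=3b +217.391ms=1/2b
4) 1521.739ms=7/2b +217.391ms=1/2b
5) 1739.13ms=4b +173.913ms=2/5b
6) 1913.043ms=22/5b +173.913ms=2/5b
7) 2086.957ms=24/5b +347.826ms=4/5b
8) 2434.783ms=28/5b +347.826ms=4/5b
9) 2782.609ms=32/5b +347.826ms=4/5b
10) 3130.435ms=36/5b +347.826ms=4/5b
11) 3478.261ms=8b +869.565ms=2b
12) 4347.826ms=10b +326.087ms=3/4b
13) 4673.913ms=43/4b +543.478ms=5/4b
Σ=12b of 12 (138bpm 4/4) — PASS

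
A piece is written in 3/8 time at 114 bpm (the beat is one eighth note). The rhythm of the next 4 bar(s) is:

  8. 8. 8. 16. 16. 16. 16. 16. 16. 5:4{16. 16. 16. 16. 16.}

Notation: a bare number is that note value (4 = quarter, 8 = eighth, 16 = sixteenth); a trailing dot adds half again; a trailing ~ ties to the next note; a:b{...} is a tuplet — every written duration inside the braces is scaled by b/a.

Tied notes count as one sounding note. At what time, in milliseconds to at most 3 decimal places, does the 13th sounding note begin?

1. 0.0ms @ 0 + 789.474ms (3/2)
2. 789.474ms @ 3/2 + 789.474ms (3/2)
3. 1578.947ms @ 3 + 789.474ms (3/2)
4. 2368.421ms @ 9/2 + 394.737ms (3/4)
5. 2763.158ms @ 21/4 + 394.737ms (3/4)
6. 3157.895ms @ 6 + 394.737ms (3/4)
7. 3552.632ms @ 27/4 + 394.737ms (3/4)
8. 3947.368ms @ 15/2 + 394.737ms (3/4)
9. 4342.105ms @ 33/4 + 394.737ms (3/4)
10. 4736.842ms @ 9 + 315.789ms (3/5)
11. 5052.632ms @ 48/5 + 315.789ms (3/5)
12. 5368.421ms @ 51/5 + 315.789ms (3/5)
13. 5684.211ms @ 54/5 + 315.789ms (3/5)
14. 6000.0ms @ 57/5 + 315.789ms (3/5)

note 13 onset = 54/5b = 5684.211ms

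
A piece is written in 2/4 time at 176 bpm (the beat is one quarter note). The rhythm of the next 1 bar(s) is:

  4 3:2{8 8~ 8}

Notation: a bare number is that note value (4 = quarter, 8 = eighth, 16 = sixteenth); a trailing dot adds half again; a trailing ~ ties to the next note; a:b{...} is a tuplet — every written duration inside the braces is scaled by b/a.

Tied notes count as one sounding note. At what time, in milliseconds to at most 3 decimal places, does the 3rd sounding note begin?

1. 0.0ms @ 0 + 340.909ms (1)
2. 340.909ms @ 1 + 113.636ms (1/3)
3. 454.545ms @ 4/3 + 227.273ms (2/3)

note 3 onset = 4/3b = 454.545ms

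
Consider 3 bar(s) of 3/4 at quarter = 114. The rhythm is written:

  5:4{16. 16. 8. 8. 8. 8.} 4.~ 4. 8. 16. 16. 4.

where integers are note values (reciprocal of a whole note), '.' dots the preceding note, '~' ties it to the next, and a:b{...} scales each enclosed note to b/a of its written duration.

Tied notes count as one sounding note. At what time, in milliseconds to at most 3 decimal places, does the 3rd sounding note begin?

1. 0.0ms @ 0 + 157.895ms (3/10)
2. 157.895ms @ 3/10 + 157.895ms (3/10)
3. 315.789ms @ 3/5 + 315.789ms (3/5)
4. 631.579ms @ 6/5 + 315.789ms (3/5)
5. 947.368ms @ 9/5 + 315.789ms (3/5)
6. 1263.158ms @ 12/5 + 315.789ms (3/5)
7. 1578.947ms @ 3 + 1578.947ms (3)
8. 3157.895ms @ 6 + 394.737ms (3/4)
9. 3552.632ms @ 27/4 + 197.368ms (3/8)
10. 3750.0ms @ 57/8 + 197.368ms (3/8)
11. 3947.368ms @ 15/2 + 789.474ms (3/2)

note 3 onset = 3/5b = 315.789ms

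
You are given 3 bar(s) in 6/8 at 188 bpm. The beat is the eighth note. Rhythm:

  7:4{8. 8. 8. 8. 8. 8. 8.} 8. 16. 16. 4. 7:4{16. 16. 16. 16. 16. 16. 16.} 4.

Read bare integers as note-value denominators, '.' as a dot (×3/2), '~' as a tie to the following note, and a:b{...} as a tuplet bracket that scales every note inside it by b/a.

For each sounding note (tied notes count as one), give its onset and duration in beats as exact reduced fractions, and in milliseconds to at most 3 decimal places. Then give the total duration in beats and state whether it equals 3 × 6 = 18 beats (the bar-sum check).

1) 0.0ms=0b +273.556ms=6/7b
2) 273.556ms=6/7b +273.556ms=6/7b
3) 547.112ms=12/7b +273.556ms=6/7b
4) 820.669ms=18/7b +273.556ms=6/7b
5) 1094.225ms=24/7b +273.556ms=6/7b
6) 1367.781ms=30/7b +273.556ms=6/7b
7) 1641.337ms=36/7b +273.556ms=6/7b
8) 1914.894ms=6b +478.723ms=3/2b
9) 2393.617ms=15/2b +239.362ms=3/4b
10) 2632.979ms=33/4b +239.362ms=3/4b
11) 2872.34ms=9b +957.447ms=3b
12) 3829.787ms=12b +136.778ms=3/7b
13) 3966.565ms=87/7b +136.778ms=3/7b
14) 4103.343ms=90/7b +136.778ms=3/7b
15) 4240.122ms=93/7b +136.778ms=3/7b
16) 4376.9ms=96/7b +136.778ms=3/7b
17) 4513.678ms=99/7b +136.778ms=3/7b
18) 4650.456ms=102/7b +136.778ms=3/7b
19) 4787.234ms=15b +957.447ms=3b
Σ=18b of 18 (188bpm 6/8) — PASS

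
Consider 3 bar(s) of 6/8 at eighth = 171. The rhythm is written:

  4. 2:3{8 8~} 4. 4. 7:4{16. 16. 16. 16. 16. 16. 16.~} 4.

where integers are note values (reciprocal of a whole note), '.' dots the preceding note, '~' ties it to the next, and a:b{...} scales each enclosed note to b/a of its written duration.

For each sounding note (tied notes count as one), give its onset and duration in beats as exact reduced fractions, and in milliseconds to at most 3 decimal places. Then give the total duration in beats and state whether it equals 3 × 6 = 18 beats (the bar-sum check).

1) 0.0ms=0b +1052.632ms=3b
2) 1052.632ms=3b +526.316ms=3/2b
3) 1578.947ms=9/2b +1578.947ms=9/2b
4) 3157.895ms=9b +1052.632ms=3b
5) 4210.526ms=12b +150.376ms=3/7b
6) 4360.902ms=87/7b +150.376ms=3/7b
7) 4511.278ms=90/7b +150.376ms=3/7b
8) 4661.654ms=93/7b +150.376ms=3/7b
9) 4812.03ms=96/7b +150.376ms=3/7b
10) 4962.406ms=99/7b +150.376ms=3/7b
11) 5112.782ms=102/7b +1203.008ms=24/7b
Σ=18b of 18 (171bpm 6/8) — PASS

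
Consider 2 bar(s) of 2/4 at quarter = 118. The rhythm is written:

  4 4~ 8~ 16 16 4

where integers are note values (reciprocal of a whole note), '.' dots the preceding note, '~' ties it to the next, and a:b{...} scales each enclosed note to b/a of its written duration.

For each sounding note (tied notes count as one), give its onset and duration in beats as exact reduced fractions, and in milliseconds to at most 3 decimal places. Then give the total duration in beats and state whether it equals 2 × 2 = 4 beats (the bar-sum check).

1) 0.0ms=0b +508.475ms=1b
2) 508.475ms=1b +889.831ms=7/4b
3) 1398.305ms=11/4b +127.119ms=1/4b
4) 1525.424ms=3b +508.475ms=1b
Σ=4b of 4 (118bpm 2/4) — PASS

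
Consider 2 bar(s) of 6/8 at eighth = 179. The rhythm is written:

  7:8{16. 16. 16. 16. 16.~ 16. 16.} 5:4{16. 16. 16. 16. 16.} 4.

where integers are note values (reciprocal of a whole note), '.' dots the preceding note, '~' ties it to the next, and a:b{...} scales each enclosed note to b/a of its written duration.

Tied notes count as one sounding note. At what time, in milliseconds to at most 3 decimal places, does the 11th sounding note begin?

1. 0.0ms @ 0 + 287.31ms (6/7)
2. 287.31ms @ 6/7 + 287.31ms (6/7)
3. 574.621ms @ 12/7 + 287.31ms (6/7)
4. 861.931ms @ 18/7 + 287.31ms (6/7)
5. 1149.242ms @ 24/7 + 574.621ms (12/7)
6. 1723.863ms @ 36/7 + 287.31ms (6/7)
7. 2011.173ms @ 6 + 201.117ms (3/5)
8. 2212.291ms @ 33/5 + 201.117ms (3/5)
9. 2413.408ms @ 36/5 + 201.117ms (3/5)
10. 2614.525ms @ 39/5 + 201.117ms (3/5)
11. 2815.642ms @ 42/5 + 201.117ms (3/5)
12. 3016.76ms @ 9 + 1005.587ms (3)

note 11 onset = 42/5b = 2815.642ms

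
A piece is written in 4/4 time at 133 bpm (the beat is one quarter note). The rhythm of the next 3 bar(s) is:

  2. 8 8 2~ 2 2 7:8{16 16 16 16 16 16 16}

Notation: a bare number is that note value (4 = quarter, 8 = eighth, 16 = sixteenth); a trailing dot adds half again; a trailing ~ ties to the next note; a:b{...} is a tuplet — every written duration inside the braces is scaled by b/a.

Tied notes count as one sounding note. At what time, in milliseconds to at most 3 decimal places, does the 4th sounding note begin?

1. 0.0ms @ 0 + 1353.383ms (3)
2. 1353.383ms @ 3 + 225.564ms (1/2)
3. 1578.947ms @ 7/2 + 225.564ms (1/2)
4. 1804.511ms @ 4 + 1804.511ms (4)
5. 3609.023ms @ 8 + 902.256ms (2)
6. 4511.278ms @ 10 + 128.894ms (2/7)
7. 4640.172ms @ 72/7 + 128.894ms (2/7)
8. 4769.066ms @ 74/7 + 128.894ms (2/7)
9. 4897.959ms @ 76/7 + 128.894ms (2/7)
10. 5026.853ms @ 78/7 + 128.894ms (2/7)
11. 5155.747ms @ 80/7 + 128.894ms (2/7)
12. 5284.64ms @ 82/7 + 128.894ms (2/7)

note 4 onset = 4b = 1804.511ms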